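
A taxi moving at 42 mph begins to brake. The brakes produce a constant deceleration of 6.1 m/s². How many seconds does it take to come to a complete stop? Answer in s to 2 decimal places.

42 mph × 0.44704 = 18.7757 m/s.
Braking time = v/a = 18.7757 / 6.100 = 3.078 s.

Braking time ≈ 3.08 s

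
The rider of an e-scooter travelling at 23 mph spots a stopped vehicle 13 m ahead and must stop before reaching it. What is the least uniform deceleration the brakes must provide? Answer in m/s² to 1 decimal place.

23 mph × 0.44704 = 10.2819 m/s.
v² = 2a·d ⇒ a = v²/(2d) = 10.2819² / (2 × 13.000) = 105.717 / 26.000 = 4.0660 m/s².

Required deceleration ≈ 4.1 m/s²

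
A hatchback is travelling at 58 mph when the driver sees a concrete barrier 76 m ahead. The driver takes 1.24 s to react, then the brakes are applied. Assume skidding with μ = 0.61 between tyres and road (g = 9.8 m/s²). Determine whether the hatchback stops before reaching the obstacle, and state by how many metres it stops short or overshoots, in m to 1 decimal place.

No — it overshoots by 12.4 m

58 mph × 0.44704 = 25.9283 m/s.
a = μg = 0.61 × 9.8 = 5.978 m/s².
Reaction distance = 25.9283 × 1.24 = 32.151 m.
Braking distance = v²/(2a) = 672.277 / 11.956 = 56.229 m.
Total stopping distance = 32.151 + 56.229 = 88.380 m, vs 76 m available — it cannot stop in time and overshoots by 88.380 − 76 = 12.380 m.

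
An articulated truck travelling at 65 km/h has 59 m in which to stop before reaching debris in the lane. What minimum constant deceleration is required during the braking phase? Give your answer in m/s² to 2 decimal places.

Required deceleration ≈ 2.76 m/s²

65 km/h ÷ 3.6 = 18.0556 m/s.
v² = 2a·d ⇒ a = v²/(2d) = 18.0556² / (2 × 59.000) = 326.005 / 118.000 = 2.7628 m/s².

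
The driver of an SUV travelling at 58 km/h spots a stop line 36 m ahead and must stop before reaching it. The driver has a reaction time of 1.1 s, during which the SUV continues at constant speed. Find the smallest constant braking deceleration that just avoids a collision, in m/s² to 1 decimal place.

58 km/h ÷ 3.6 = 16.1111 m/s.
Distance covered during reaction = 16.1111 × 1.1 = 17.722 m.
Distance available for braking: 36 − 17.722 = 18.278 m.
v² = 2a·d ⇒ a = v²/(2d) = 16.1111² / (2 × 18.278) = 259.568 / 36.556 = 7.1006 m/s².

Required deceleration ≈ 7.1 m/s²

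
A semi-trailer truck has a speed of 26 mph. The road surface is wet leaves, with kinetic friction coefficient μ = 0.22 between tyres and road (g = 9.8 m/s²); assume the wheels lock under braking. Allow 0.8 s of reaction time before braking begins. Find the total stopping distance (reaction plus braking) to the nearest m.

Total stopping distance ≈ 41 m

26 mph × 0.44704 = 11.6230 m/s.
a = μg = 0.22 × 9.8 = 2.156 m/s².
Reaction distance = v·t_r = 11.6230 × 0.8 = 9.298 m.
Braking distance = v²/(2a) = 11.6230² / (2 × 2.156) = 135.094 / 4.312 = 31.330 m.
Total = 9.298 + 31.330 = 40.628 m.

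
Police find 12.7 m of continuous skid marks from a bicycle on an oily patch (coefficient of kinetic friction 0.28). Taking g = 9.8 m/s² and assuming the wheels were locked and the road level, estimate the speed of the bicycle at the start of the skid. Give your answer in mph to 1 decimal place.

Initial speed ≈ 18.7 mph

Deceleration a = μg = 0.28 × 9.8 = 2.744 m/s².
v = √(2a·d) = √(2 × 2.744 × 12.7) = √69.698 = 8.3485 m/s.
= 8.3485 ÷ 0.44704 = 18.675 mph.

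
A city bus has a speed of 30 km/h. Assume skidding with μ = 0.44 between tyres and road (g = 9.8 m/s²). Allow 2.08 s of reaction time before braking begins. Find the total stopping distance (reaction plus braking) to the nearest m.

30 km/h ÷ 3.6 = 8.3333 m/s.
a = μg = 0.44 × 9.8 = 4.312 m/s².
Reaction distance = v·t_r = 8.3333 × 2.08 = 17.333 m.
Braking distance = v²/(2a) = 8.3333² / (2 × 4.312) = 69.444 / 8.624 = 8.052 m.
Total = 17.333 + 8.052 = 25.385 m.

Total stopping distance ≈ 25 m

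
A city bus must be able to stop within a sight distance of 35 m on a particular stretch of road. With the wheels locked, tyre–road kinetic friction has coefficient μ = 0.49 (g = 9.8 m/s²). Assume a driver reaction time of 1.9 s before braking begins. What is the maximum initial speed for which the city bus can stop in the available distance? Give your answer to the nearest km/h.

Maximum speed ≈ 41 km/h

a = μg = 0.49 × 9.8 = 4.802 m/s².
Stopping distance: v·t_r + v²/(2a) = 35 with t_r = 1.9 s and a = 4.802 m/s².
So v² + 18.248 v − 336.14 = 0.
Positive root: v = −a·t_r + √((a·t_r)² + 2a·d) = −9.124 + √(83.247 + 336.14) = 11.3549 m/s.
11.3549 m/s × 3.6 = 40.878 km/h.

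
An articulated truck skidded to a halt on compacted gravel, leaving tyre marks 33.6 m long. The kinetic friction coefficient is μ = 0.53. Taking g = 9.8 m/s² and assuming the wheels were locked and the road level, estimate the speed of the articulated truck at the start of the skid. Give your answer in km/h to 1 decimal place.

Deceleration a = μg = 0.53 × 9.8 = 5.194 m/s².
v = √(2a·d) = √(2 × 5.194 × 33.6) = √349.037 = 18.6825 m/s.
= 18.6825 × 3.6 = 67.257 km/h.

Initial speed ≈ 67.3 km/h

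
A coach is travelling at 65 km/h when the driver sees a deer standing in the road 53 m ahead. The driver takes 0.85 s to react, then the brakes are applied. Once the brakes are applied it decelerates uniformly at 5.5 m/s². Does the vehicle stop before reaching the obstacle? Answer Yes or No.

65 km/h ÷ 3.6 = 18.0556 m/s.
Reaction distance = 18.0556 × 0.85 = 15.347 m.
Braking distance = v²/(2a) = 326.005 / 11.000 = 29.637 m.
Total stopping distance = 15.347 + 29.637 = 44.984 m, vs 53 m available — it stops with 53 − 44.984 = 8.016 m to spare.

Yes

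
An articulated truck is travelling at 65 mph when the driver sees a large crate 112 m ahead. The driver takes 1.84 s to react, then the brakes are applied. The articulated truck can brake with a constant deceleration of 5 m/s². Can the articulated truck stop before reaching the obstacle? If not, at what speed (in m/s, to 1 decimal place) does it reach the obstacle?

No — it strikes the obstacle at 16.1 m/s

65 mph × 0.44704 = 29.0576 m/s.
Reaction distance = 29.0576 × 1.84 = 53.466 m.
Braking distance needed to stop: v²/(2a) = 844.344 / 10.000 = 84.434 m, so total needed = 53.466 + 84.434 = 137.900 m > 112 m — it cannot stop.
Distance remaining when braking begins: 112 − 53.466 = 58.534 m.
v² = v₀² − 2a·d = 844.344 − 2 × 5.000 × 58.534 = 259.004 m²/s².
v = √259.004 = 16.094 m/s.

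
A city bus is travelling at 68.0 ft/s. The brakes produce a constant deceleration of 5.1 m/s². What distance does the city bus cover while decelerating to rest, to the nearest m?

Braking distance ≈ 42 m

68 ft/s × 0.3048 = 20.7264 m/s.
Braking distance = v²/(2a) = 20.7264² / (2 × 5.100) = 429.584 / 10.200 = 42.116 m.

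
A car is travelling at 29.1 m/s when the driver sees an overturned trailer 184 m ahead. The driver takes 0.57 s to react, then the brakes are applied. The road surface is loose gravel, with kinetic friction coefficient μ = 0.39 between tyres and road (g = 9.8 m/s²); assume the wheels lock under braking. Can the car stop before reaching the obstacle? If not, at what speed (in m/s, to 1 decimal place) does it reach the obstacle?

Yes — it stops about 56.6 m short of the obstacle, so it never reaches it

a = μg = 0.39 × 9.8 = 3.822 m/s².
Reaction distance = 29.1000 × 0.57 = 16.587 m.
Braking distance = v²/(2a) = 846.810 / 7.644 = 110.781 m.
Total stopping distance = 16.587 + 110.781 = 127.368 m, vs 184 m available — it stops with 184 − 127.368 = 56.632 m to spare.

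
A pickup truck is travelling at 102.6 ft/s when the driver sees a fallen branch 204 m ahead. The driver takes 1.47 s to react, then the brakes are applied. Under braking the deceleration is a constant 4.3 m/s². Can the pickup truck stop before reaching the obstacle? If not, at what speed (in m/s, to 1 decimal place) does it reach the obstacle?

102.6 ft/s × 0.3048 = 31.2725 m/s.
Reaction distance = 31.2725 × 1.47 = 45.971 m.
Braking distance = v²/(2a) = 977.969 / 8.600 = 113.717 m.
Total stopping distance = 45.971 + 113.717 = 159.688 m, vs 204 m available — it stops with 204 − 159.688 = 44.312 m to spare.

Yes — it stops about 44.3 m short of the obstacle, so it never reaches it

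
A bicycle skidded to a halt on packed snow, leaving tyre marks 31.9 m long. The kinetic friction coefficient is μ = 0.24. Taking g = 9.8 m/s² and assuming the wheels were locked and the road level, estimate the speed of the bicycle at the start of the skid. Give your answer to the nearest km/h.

Deceleration a = μg = 0.24 × 9.8 = 2.352 m/s².
v = √(2a·d) = √(2 × 2.352 × 31.9) = √150.058 = 12.2498 m/s.
= 12.2498 × 3.6 = 44.099 km/h.

Initial speed ≈ 44 km/h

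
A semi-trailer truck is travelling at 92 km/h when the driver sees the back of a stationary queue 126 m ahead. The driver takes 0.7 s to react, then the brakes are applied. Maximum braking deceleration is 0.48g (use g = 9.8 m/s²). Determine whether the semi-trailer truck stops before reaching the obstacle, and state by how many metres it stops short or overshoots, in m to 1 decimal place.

Yes — it stops 38.7 m short of the obstacle

92 km/h ÷ 3.6 = 25.5556 m/s.
a = 0.48 × 9.8 = 4.704 m/s².
Reaction distance = 25.5556 × 0.7 = 17.889 m.
Braking distance = v²/(2a) = 653.089 / 9.408 = 69.418 m.
Total stopping distance = 17.889 + 69.418 = 87.307 m, vs 126 m available — it stops with 126 − 87.307 = 38.693 m to spare.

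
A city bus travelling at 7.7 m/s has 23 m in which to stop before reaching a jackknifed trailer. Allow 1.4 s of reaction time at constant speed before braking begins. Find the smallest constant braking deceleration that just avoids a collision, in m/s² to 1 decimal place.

Distance covered during reaction = 7.7000 × 1.4 = 10.780 m.
Distance available for braking: 23 − 10.780 = 12.220 m.
v² = 2a·d ⇒ a = v²/(2d) = 7.7000² / (2 × 12.220) = 59.290 / 24.440 = 2.4259 m/s².

Required deceleration ≈ 2.4 m/s²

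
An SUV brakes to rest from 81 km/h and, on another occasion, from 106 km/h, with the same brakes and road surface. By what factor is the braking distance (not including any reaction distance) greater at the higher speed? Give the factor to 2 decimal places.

Braking distance d = v²/(2a), so with a fixed, d ∝ v².
Factor = (106/81)² = 1.3086² = 1.7124.

Factor ≈ 1.71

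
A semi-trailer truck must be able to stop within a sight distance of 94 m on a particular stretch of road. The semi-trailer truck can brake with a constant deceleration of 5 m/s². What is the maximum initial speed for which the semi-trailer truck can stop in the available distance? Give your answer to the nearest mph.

Maximum speed ≈ 69 mph

v²/(2a) = d ⇒ v = √(2 × 5.000 × 94) = √940.00 = 30.6594 m/s.
30.6594 m/s ÷ 0.44704 = 68.583 mph.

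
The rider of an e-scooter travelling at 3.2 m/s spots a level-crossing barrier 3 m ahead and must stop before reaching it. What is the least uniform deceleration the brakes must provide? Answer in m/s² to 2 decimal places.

v² = 2a·d ⇒ a = v²/(2d) = 3.2000² / (2 × 3.000) = 10.240 / 6.000 = 1.7067 m/s².

Required deceleration ≈ 1.71 m/s²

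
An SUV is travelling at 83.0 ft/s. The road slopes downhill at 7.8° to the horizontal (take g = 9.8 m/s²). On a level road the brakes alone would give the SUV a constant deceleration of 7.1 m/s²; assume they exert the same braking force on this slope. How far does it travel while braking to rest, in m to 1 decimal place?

Braking distance ≈ 55.5 m

83 ft/s × 0.3048 = 25.2984 m/s.
Gravity along the downhill slope reduces the braking deceleration: a_eff = 7.100 − 9.8·sin 7.8° = 7.100 − 1.330 = 5.770 m/s².
Braking distance = v²/(2a) = 25.2984² / (2 × 5.770) = 640.009 / 11.540 = 55.460 m.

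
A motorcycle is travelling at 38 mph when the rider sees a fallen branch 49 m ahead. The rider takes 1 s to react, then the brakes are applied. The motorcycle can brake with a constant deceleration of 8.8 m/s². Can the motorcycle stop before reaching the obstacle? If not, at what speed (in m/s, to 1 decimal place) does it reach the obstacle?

Yes — it stops about 15.6 m short of the obstacle, so it never reaches it

38 mph × 0.44704 = 16.9875 m/s.
Reaction distance = 16.9875 × 1 = 16.988 m.
Braking distance = v²/(2a) = 288.575 / 17.600 = 16.396 m.
Total stopping distance = 16.988 + 16.396 = 33.384 m, vs 49 m available — it stops with 49 − 33.384 = 15.616 m to spare.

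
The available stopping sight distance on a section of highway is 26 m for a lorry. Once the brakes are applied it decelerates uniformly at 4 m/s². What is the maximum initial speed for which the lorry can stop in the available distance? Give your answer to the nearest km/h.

Maximum speed ≈ 52 km/h

v²/(2a) = d ⇒ v = √(2 × 4.000 × 26) = √208.00 = 14.4222 m/s.
14.4222 m/s × 3.6 = 51.920 km/h.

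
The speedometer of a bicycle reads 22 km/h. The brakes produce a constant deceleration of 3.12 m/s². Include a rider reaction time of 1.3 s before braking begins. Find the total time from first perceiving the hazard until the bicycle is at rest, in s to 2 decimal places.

Total time ≈ 3.26 s

22 km/h ÷ 3.6 = 6.1111 m/s.
Braking time = v/a = 6.1111 / 3.120 = 1.959 s.
Total = 1.3 + 1.959 = 3.259 s.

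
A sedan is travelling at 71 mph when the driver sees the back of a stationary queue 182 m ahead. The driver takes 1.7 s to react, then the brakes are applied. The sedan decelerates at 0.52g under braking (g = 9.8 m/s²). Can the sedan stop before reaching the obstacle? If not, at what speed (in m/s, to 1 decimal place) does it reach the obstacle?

71 mph × 0.44704 = 31.7398 m/s.
a = 0.52 × 9.8 = 5.096 m/s².
Reaction distance = 31.7398 × 1.7 = 53.958 m.
Braking distance = v²/(2a) = 1007.415 / 10.192 = 98.844 m.
Total stopping distance = 53.958 + 98.844 = 152.802 m, vs 182 m available — it stops with 182 − 152.802 = 29.198 m to spare.

Yes — it stops about 29.2 m short of the obstacle, so it never reaches it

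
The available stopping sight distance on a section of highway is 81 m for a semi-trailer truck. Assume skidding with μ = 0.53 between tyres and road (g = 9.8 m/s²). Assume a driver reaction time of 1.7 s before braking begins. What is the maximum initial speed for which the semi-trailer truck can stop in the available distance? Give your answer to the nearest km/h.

a = μg = 0.53 × 9.8 = 5.194 m/s².
Stopping distance: v·t_r + v²/(2a) = 81 with t_r = 1.7 s and a = 5.194 m/s².
So v² + 17.660 v − 841.43 = 0.
Positive root: v = −a·t_r + √((a·t_r)² + 2a·d) = −8.830 + √(77.969 + 841.43) = 21.4916 m/s.
21.4916 m/s × 3.6 = 77.370 km/h.

Maximum speed ≈ 77 km/h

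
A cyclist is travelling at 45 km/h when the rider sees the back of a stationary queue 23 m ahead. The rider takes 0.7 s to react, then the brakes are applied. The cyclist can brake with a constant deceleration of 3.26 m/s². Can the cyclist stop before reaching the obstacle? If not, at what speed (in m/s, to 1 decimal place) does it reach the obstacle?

No — it strikes the obstacle at 8.0 m/s

45 km/h ÷ 3.6 = 12.5000 m/s.
Reaction distance = 12.5000 × 0.7 = 8.750 m.
Braking distance needed to stop: v²/(2a) = 156.250 / 6.520 = 23.965 m, so total needed = 8.750 + 23.965 = 32.715 m > 23 m — it cannot stop.
Distance remaining when braking begins: 23 − 8.750 = 14.250 m.
v² = v₀² − 2a·d = 156.250 − 2 × 3.260 × 14.250 = 63.340 m²/s².
v = √63.340 = 7.959 m/s.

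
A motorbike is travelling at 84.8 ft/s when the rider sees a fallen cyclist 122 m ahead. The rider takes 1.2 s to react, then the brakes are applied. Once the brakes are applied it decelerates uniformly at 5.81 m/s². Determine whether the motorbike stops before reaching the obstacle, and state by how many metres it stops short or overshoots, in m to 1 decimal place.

Yes — it stops 33.5 m short of the obstacle

84.8 ft/s × 0.3048 = 25.8470 m/s.
Reaction distance = 25.8470 × 1.2 = 31.016 m.
Braking distance = v²/(2a) = 668.067 / 11.620 = 57.493 m.
Total stopping distance = 31.016 + 57.493 = 88.509 m, vs 122 m available — it stops with 122 − 88.509 = 33.491 m to spare.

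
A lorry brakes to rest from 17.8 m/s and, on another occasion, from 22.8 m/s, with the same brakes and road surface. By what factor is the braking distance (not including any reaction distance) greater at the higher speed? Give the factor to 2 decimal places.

Braking distance d = v²/(2a), so with a fixed, d ∝ v².
Factor = (22.8/17.8)² = 1.2809² = 1.6407.

Factor ≈ 1.64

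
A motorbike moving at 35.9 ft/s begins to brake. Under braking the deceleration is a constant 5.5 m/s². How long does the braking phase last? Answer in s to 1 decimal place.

Braking time ≈ 2.0 s

35.9 ft/s × 0.3048 = 10.9423 m/s.
Braking time = v/a = 10.9423 / 5.500 = 1.990 s.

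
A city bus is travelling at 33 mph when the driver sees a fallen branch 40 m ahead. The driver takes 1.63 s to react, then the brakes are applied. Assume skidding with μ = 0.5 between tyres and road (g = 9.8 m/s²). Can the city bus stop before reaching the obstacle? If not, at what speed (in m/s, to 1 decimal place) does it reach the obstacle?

33 mph × 0.44704 = 14.7523 m/s.
a = μg = 0.5 × 9.8 = 4.900 m/s².
Reaction distance = 14.7523 × 1.63 = 24.046 m.
Braking distance needed to stop: v²/(2a) = 217.630 / 9.800 = 22.207 m, so total needed = 24.046 + 22.207 = 46.253 m > 40 m — it cannot stop.
Distance remaining when braking begins: 40 − 24.046 = 15.954 m.
v² = v₀² − 2a·d = 217.630 − 2 × 4.900 × 15.954 = 61.281 m²/s².
v = √61.281 = 7.828 m/s.

No — it strikes the obstacle at 7.8 m/s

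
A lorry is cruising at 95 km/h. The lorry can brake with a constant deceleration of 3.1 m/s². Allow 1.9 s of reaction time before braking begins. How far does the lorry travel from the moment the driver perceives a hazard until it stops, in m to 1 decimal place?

95 km/h ÷ 3.6 = 26.3889 m/s.
Reaction distance = v·t_r = 26.3889 × 1.9 = 50.139 m.
Braking distance = v²/(2a) = 26.3889² / (2 × 3.100) = 696.374 / 6.200 = 112.318 m.
Total = 50.139 + 112.318 = 162.457 m.

Total stopping distance ≈ 162.5 m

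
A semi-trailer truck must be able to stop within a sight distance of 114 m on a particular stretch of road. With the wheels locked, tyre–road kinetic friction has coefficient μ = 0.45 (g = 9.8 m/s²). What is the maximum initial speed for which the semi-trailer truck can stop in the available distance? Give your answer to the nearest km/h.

a = μg = 0.45 × 9.8 = 4.410 m/s².
v²/(2a) = d ⇒ v = √(2 × 4.410 × 114) = √1005.48 = 31.7093 m/s.
31.7093 m/s × 3.6 = 114.153 km/h.

Maximum speed ≈ 114 km/h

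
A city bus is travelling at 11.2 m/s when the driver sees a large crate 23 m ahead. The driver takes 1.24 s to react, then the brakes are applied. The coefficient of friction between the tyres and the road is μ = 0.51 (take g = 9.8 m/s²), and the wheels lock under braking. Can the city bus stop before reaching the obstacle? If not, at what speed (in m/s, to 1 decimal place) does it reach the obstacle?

a = μg = 0.51 × 9.8 = 4.998 m/s².
Reaction distance = 11.2000 × 1.24 = 13.888 m.
Braking distance needed to stop: v²/(2a) = 125.440 / 9.996 = 12.549 m, so total needed = 13.888 + 12.549 = 26.437 m > 23 m — it cannot stop.
Distance remaining when braking begins: 23 − 13.888 = 9.112 m.
v² = v₀² − 2a·d = 125.440 − 2 × 4.998 × 9.112 = 34.356 m²/s².
v = √34.356 = 5.861 m/s.

No — it strikes the obstacle at 5.9 m/s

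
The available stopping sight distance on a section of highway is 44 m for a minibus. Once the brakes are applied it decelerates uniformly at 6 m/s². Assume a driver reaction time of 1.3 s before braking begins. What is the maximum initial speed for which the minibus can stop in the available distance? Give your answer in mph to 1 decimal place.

Stopping distance: v·t_r + v²/(2a) = 44 with t_r = 1.3 s and a = 6.000 m/s².
So v² + 15.600 v − 528.00 = 0.
Positive root: v = −a·t_r + √((a·t_r)² + 2a·d) = −7.800 + √(60.840 + 528.00) = 16.4660 m/s.
16.4660 m/s ÷ 0.44704 = 36.833 mph.

Maximum speed ≈ 36.8 mph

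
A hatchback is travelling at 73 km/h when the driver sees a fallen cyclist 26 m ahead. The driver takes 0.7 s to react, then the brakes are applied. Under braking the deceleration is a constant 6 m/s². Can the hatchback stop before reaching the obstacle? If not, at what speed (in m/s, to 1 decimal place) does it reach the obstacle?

73 km/h ÷ 3.6 = 20.2778 m/s.
Reaction distance = 20.2778 × 0.7 = 14.194 m.
Braking distance needed to stop: v²/(2a) = 411.189 / 12.000 = 34.266 m, so total needed = 14.194 + 34.266 = 48.460 m > 26 m — it cannot stop.
Distance remaining when braking begins: 26 − 14.194 = 11.806 m.
v² = v₀² − 2a·d = 411.189 − 2 × 6.000 × 11.806 = 269.517 m²/s².
v = √269.517 = 16.417 m/s.

No — it strikes the obstacle at 16.4 m/s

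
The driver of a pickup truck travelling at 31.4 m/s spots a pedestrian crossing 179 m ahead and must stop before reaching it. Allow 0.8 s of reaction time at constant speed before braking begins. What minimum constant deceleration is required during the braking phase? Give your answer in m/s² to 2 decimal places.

Distance covered during reaction = 31.4000 × 0.8 = 25.120 m.
Distance available for braking: 179 − 25.120 = 153.880 m.
v² = 2a·d ⇒ a = v²/(2d) = 31.4000² / (2 × 153.880) = 985.960 / 307.760 = 3.2037 m/s².

Required deceleration ≈ 3.20 m/s²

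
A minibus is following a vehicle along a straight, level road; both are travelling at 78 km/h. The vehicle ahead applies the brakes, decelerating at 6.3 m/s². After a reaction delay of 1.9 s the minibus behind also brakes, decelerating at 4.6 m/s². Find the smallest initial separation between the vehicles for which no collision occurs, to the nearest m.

78 km/h ÷ 3.6 = 21.6667 m/s.
Leader travels v²/(2a_L) = 469.446 / 12.600 = 37.258 m before stopping.
Follower covers v·t_r = 21.6667 × 1.9 = 41.167 m while reacting, then v²/(2a_F) = 469.446 / 9.200 = 51.027 m while braking, for a total of 41.167 + 51.027 = 92.194 m.
Since a_F ≤ a_L and the follower starts braking later, the follower is never slower than the leader, so the closest approach is when both have stopped.
Minimum gap = 92.194 − 37.258 = 54.936 m.

Minimum gap ≈ 55 m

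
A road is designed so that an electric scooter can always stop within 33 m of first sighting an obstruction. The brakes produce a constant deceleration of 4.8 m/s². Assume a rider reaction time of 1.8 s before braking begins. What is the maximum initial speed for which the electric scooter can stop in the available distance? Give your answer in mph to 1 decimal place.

Maximum speed ≈ 24.9 mph

Stopping distance: v·t_r + v²/(2a) = 33 with t_r = 1.8 s and a = 4.800 m/s².
So v² + 17.280 v − 316.80 = 0.
Positive root: v = −a·t_r + √((a·t_r)² + 2a·d) = −8.640 + √(74.650 + 316.80) = 11.1451 m/s.
11.1451 m/s ÷ 0.44704 = 24.931 mph.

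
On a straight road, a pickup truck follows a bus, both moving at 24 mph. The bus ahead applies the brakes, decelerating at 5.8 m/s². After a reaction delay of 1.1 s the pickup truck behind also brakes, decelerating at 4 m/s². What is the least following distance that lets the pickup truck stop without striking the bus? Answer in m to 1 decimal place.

24 mph × 0.44704 = 10.7290 m/s.
Leader travels v²/(2a_L) = 115.111 / 11.600 = 9.923 m before stopping.
Follower covers v·t_r = 10.7290 × 1.1 = 11.802 m while reacting, then v²/(2a_F) = 115.111 / 8.000 = 14.389 m while braking, for a total of 11.802 + 14.389 = 26.191 m.
Since a_F ≤ a_L and the follower starts braking later, the follower is never slower than the leader, so the closest approach is when both have stopped.
Minimum gap = 26.191 − 9.923 = 16.268 m.

Minimum gap ≈ 16.3 m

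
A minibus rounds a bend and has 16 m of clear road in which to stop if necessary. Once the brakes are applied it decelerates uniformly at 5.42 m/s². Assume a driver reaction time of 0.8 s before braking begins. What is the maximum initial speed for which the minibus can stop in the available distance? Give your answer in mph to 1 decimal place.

Stopping distance: v·t_r + v²/(2a) = 16 with t_r = 0.8 s and a = 5.420 m/s².
So v² + 8.672 v − 173.44 = 0.
Positive root: v = −a·t_r + √((a·t_r)² + 2a·d) = −4.336 + √(18.801 + 173.44) = 9.5291 m/s.
9.5291 m/s ÷ 0.44704 = 21.316 mph.

Maximum speed ≈ 21.3 mph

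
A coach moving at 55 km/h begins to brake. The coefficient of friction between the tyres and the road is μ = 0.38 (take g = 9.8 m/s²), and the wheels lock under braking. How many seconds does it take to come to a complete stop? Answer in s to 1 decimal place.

55 km/h ÷ 3.6 = 15.2778 m/s.
a = μg = 0.38 × 9.8 = 3.724 m/s².
Braking time = v/a = 15.2778 / 3.724 = 4.103 s.

Braking time ≈ 4.1 s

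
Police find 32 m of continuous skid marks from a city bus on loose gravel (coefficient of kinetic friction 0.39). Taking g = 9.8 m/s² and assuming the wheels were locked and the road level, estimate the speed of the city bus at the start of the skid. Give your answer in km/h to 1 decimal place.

Initial speed ≈ 56.3 km/h

Deceleration a = μg = 0.39 × 9.8 = 3.822 m/s².
v = √(2a·d) = √(2 × 3.822 × 32) = √244.608 = 15.6399 m/s.
= 15.6399 × 3.6 = 56.304 km/h.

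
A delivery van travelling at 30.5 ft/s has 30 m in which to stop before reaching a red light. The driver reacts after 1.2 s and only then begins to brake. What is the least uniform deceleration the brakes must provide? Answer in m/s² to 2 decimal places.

Required deceleration ≈ 2.29 m/s²

30.5 ft/s × 0.3048 = 9.2964 m/s.
Distance covered during reaction = 9.2964 × 1.2 = 11.156 m.
Distance available for braking: 30 − 11.156 = 18.844 m.
v² = 2a·d ⇒ a = v²/(2d) = 9.2964² / (2 × 18.844) = 86.423 / 37.688 = 2.2931 m/s².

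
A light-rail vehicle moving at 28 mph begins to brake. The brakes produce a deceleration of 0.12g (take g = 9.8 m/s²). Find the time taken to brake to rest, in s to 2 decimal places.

28 mph × 0.44704 = 12.5171 m/s.
a = 0.12 × 9.8 = 1.176 m/s².
Braking time = v/a = 12.5171 / 1.176 = 10.644 s.

Braking time ≈ 10.64 s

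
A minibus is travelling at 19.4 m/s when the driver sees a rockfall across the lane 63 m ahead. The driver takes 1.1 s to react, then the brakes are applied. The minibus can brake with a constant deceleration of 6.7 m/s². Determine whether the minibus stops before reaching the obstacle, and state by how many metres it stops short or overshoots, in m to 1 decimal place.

Yes — it stops 13.6 m short of the obstacle

Reaction distance = 19.4000 × 1.1 = 21.340 m.
Braking distance = v²/(2a) = 376.360 / 13.400 = 28.087 m.
Total stopping distance = 21.340 + 28.087 = 49.427 m, vs 63 m available — it stops with 63 − 49.427 = 13.573 m to spare.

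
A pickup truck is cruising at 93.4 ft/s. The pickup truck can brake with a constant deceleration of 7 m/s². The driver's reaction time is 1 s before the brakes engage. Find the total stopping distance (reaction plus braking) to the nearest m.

Total stopping distance ≈ 86 m

93.4 ft/s × 0.3048 = 28.4683 m/s.
Reaction distance = v·t_r = 28.4683 × 1 = 28.468 m.
Braking distance = v²/(2a) = 28.4683² / (2 × 7.000) = 810.444 / 14.000 = 57.889 m.
Total = 28.468 + 57.889 = 86.357 m.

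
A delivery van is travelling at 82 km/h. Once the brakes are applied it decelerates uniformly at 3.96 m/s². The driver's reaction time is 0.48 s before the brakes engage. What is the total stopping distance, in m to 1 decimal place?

82 km/h ÷ 3.6 = 22.7778 m/s.
Reaction distance = v·t_r = 22.7778 × 0.48 = 10.933 m.
Braking distance = v²/(2a) = 22.7778² / (2 × 3.960) = 518.828 / 7.920 = 65.509 m.
Total = 10.933 + 65.509 = 76.442 m.

Total stopping distance ≈ 76.4 m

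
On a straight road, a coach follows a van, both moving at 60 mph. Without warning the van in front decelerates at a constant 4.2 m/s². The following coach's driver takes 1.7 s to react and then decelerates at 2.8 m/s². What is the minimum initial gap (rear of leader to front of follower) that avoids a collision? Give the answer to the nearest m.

Minimum gap ≈ 88 m

60 mph × 0.44704 = 26.8224 m/s.
Leader travels v²/(2a_L) = 719.441 / 8.400 = 85.648 m before stopping.
Follower covers v·t_r = 26.8224 × 1.7 = 45.598 m while reacting, then v²/(2a_F) = 719.441 / 5.600 = 128.472 m while braking, for a total of 45.598 + 128.472 = 174.070 m.
Since a_F ≤ a_L and the follower starts braking later, the follower is never slower than the leader, so the closest approach is when both have stopped.
Minimum gap = 174.070 − 85.648 = 88.422 m.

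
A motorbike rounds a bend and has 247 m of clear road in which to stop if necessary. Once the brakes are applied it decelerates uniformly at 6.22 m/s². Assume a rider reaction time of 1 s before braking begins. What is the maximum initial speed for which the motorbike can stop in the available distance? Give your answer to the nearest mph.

Stopping distance: v·t_r + v²/(2a) = 247 with t_r = 1 s and a = 6.220 m/s².
So v² + 12.440 v − 3072.68 = 0.
Positive root: v = −a·t_r + √((a·t_r)² + 2a·d) = −6.220 + √(38.688 + 3072.68) = 49.5596 m/s.
49.5596 m/s ÷ 0.44704 = 110.862 mph.

Maximum speed ≈ 111 mph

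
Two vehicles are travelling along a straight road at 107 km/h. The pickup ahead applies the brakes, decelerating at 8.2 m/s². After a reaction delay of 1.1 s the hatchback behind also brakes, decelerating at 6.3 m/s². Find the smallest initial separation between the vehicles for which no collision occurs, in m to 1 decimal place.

107 km/h ÷ 3.6 = 29.7222 m/s.
Leader travels v²/(2a_L) = 883.409 / 16.400 = 53.866 m before stopping.
Follower covers v·t_r = 29.7222 × 1.1 = 32.694 m while reacting, then v²/(2a_F) = 883.409 / 12.600 = 70.112 m while braking, for a total of 32.694 + 70.112 = 102.806 m.
Since a_F ≤ a_L and the follower starts braking later, the follower is never slower than the leader, so the closest approach is when both have stopped.
Minimum gap = 102.806 − 53.866 = 48.940 m.

Minimum gap ≈ 48.9 m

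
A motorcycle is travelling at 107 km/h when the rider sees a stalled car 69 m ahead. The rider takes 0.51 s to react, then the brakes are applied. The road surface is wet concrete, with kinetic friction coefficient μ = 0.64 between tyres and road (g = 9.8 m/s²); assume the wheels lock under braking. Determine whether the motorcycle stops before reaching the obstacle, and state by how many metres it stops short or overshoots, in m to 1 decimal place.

No — it overshoots by 16.6 m

107 km/h ÷ 3.6 = 29.7222 m/s.
a = μg = 0.64 × 9.8 = 6.272 m/s².
Reaction distance = 29.7222 × 0.51 = 15.158 m.
Braking distance = v²/(2a) = 883.409 / 12.544 = 70.425 m.
Total stopping distance = 15.158 + 70.425 = 85.583 m, vs 69 m available — it cannot stop in time and overshoots by 85.583 − 69 = 16.583 m.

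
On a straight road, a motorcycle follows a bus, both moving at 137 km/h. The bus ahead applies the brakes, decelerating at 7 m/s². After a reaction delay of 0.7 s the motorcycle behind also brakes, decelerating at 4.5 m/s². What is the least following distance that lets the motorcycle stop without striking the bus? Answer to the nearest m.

137 km/h ÷ 3.6 = 38.0556 m/s.
Leader travels v²/(2a_L) = 1448.229 / 14.000 = 103.445 m before stopping.
Follower covers v·t_r = 38.0556 × 0.7 = 26.639 m while reacting, then v²/(2a_F) = 1448.229 / 9.000 = 160.914 m while braking, for a total of 26.639 + 160.914 = 187.553 m.
Since a_F ≤ a_L and the follower starts braking later, the follower is never slower than the leader, so the closest approach is when both have stopped.
Minimum gap = 187.553 − 103.445 = 84.108 m.

Minimum gap ≈ 84 m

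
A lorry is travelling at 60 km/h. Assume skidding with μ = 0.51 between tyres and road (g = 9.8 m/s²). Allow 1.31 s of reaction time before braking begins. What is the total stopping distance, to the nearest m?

Total stopping distance ≈ 50 m

60 km/h ÷ 3.6 = 16.6667 m/s.
a = μg = 0.51 × 9.8 = 4.998 m/s².
Reaction distance = v·t_r = 16.6667 × 1.31 = 21.833 m.
Braking distance = v²/(2a) = 16.6667² / (2 × 4.998) = 277.779 / 9.996 = 27.789 m.
Total = 21.833 + 27.789 = 49.622 m.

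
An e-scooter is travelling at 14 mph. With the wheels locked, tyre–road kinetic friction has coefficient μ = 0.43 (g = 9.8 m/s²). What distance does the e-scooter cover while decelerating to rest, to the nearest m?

14 mph × 0.44704 = 6.2586 m/s.
a = μg = 0.43 × 9.8 = 4.214 m/s².
Braking distance = v²/(2a) = 6.2586² / (2 × 4.214) = 39.170 / 8.428 = 4.648 m.

Braking distance ≈ 5 m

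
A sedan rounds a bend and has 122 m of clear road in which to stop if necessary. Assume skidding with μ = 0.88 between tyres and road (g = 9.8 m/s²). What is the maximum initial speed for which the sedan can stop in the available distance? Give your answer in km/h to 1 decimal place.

a = μg = 0.88 × 9.8 = 8.624 m/s².
v²/(2a) = d ⇒ v = √(2 × 8.624 × 122) = √2104.26 = 45.8722 m/s.
45.8722 m/s × 3.6 = 165.140 km/h.

Maximum speed ≈ 165.1 km/h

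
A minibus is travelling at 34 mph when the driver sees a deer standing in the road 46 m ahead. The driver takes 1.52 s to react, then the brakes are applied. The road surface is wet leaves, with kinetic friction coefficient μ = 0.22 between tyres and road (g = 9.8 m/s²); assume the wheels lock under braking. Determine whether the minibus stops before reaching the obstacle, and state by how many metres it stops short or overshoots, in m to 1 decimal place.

No — it overshoots by 30.7 m

34 mph × 0.44704 = 15.1994 m/s.
a = μg = 0.22 × 9.8 = 2.156 m/s².
Reaction distance = 15.1994 × 1.52 = 23.103 m.
Braking distance = v²/(2a) = 231.022 / 4.312 = 53.577 m.
Total stopping distance = 23.103 + 53.577 = 76.680 m, vs 46 m available — it cannot stop in time and overshoots by 76.680 − 46 = 30.680 m.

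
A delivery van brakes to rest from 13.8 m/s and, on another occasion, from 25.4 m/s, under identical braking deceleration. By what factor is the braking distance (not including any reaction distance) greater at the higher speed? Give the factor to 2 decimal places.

Braking distance d = v²/(2a), so with a fixed, d ∝ v².
Factor = (25.4/13.8)² = 1.8406² = 3.3878.

Factor ≈ 3.39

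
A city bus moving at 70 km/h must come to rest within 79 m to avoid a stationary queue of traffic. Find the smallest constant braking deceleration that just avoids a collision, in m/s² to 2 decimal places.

Required deceleration ≈ 2.39 m/s²

70 km/h ÷ 3.6 = 19.4444 m/s.
v² = 2a·d ⇒ a = v²/(2d) = 19.4444² / (2 × 79.000) = 378.085 / 158.000 = 2.3929 m/s².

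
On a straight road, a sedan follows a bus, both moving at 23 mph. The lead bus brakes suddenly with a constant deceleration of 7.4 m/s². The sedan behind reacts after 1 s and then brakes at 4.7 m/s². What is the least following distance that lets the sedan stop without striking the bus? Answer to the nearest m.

23 mph × 0.44704 = 10.2819 m/s.
Leader travels v²/(2a_L) = 105.717 / 14.800 = 7.143 m before stopping.
Follower covers v·t_r = 10.2819 × 1 = 10.282 m while reacting, then v²/(2a_F) = 105.717 / 9.400 = 11.246 m while braking, for a total of 10.282 + 11.246 = 21.528 m.
Since a_F ≤ a_L and the follower starts braking later, the follower is never slower than the leader, so the closest approach is when both have stopped.
Minimum gap = 21.528 − 7.143 = 14.385 m.

Minimum gap ≈ 14 m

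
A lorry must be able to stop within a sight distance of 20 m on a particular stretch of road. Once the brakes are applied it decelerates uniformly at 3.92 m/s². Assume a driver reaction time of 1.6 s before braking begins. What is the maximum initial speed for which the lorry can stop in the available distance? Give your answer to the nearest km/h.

Maximum speed ≈ 28 km/h

Stopping distance: v·t_r + v²/(2a) = 20 with t_r = 1.6 s and a = 3.920 m/s².
So v² + 12.544 v − 156.80 = 0.
Positive root: v = −a·t_r + √((a·t_r)² + 2a·d) = −6.272 + √(39.338 + 156.80) = 7.7329 m/s.
7.7329 m/s × 3.6 = 27.838 km/h.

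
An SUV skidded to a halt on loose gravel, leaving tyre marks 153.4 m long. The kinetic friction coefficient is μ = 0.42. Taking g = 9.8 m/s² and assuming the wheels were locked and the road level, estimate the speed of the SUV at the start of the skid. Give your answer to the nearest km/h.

Initial speed ≈ 128 km/h

Deceleration a = μg = 0.42 × 9.8 = 4.116 m/s².
v = √(2a·d) = √(2 × 4.116 × 153.4) = √1262.789 = 35.5357 m/s.
= 35.5357 × 3.6 = 127.929 km/h.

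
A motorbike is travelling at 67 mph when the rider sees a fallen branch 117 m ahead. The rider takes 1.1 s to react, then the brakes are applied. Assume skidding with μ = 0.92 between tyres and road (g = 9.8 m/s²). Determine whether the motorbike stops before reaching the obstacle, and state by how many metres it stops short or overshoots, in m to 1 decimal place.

67 mph × 0.44704 = 29.9517 m/s.
a = μg = 0.92 × 9.8 = 9.016 m/s².
Reaction distance = 29.9517 × 1.1 = 32.947 m.
Braking distance = v²/(2a) = 897.104 / 18.032 = 49.751 m.
Total stopping distance = 32.947 + 49.751 = 82.698 m, vs 117 m available — it stops with 117 − 82.698 = 34.302 m to spare.

Yes — it stops 34.3 m short of the obstacle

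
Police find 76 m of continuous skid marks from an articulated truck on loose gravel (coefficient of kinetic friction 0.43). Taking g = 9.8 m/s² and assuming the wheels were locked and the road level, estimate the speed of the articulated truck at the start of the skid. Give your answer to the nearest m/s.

Deceleration a = μg = 0.43 × 9.8 = 4.214 m/s².
v = √(2a·d) = √(2 × 4.214 × 76) = √640.528 = 25.3087 m/s.

Initial speed ≈ 25 m/s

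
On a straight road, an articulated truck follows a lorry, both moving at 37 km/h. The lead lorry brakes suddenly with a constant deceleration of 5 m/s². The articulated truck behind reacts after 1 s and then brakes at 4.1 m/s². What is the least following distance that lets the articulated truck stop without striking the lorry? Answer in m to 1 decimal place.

Minimum gap ≈ 12.6 m

37 km/h ÷ 3.6 = 10.2778 m/s.
Leader travels v²/(2a_L) = 105.633 / 10.000 = 10.563 m before stopping.
Follower covers v·t_r = 10.2778 × 1 = 10.278 m while reacting, then v²/(2a_F) = 105.633 / 8.200 = 12.882 m while braking, for a total of 10.278 + 12.882 = 23.160 m.
Since a_F ≤ a_L and the follower starts braking later, the follower is never slower than the leader, so the closest approach is when both have stopped.
Minimum gap = 23.160 − 10.563 = 12.597 m.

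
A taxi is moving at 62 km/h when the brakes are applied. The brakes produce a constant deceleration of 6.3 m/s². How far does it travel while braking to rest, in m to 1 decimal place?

62 km/h ÷ 3.6 = 17.2222 m/s.
Braking distance = v²/(2a) = 17.2222² / (2 × 6.300) = 296.604 / 12.600 = 23.540 m.

Braking distance ≈ 23.5 m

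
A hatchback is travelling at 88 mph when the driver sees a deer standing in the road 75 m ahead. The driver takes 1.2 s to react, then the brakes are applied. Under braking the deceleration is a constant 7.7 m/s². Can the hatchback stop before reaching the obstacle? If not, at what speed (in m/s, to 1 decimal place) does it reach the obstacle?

No — it strikes the obstacle at 33.5 m/s

88 mph × 0.44704 = 39.3395 m/s.
Reaction distance = 39.3395 × 1.2 = 47.207 m.
Braking distance needed to stop: v²/(2a) = 1547.596 / 15.400 = 100.493 m, so total needed = 47.207 + 100.493 = 147.700 m > 75 m — it cannot stop.
Distance remaining when braking begins: 75 − 47.207 = 27.793 m.
v² = v₀² − 2a·d = 1547.596 − 2 × 7.700 × 27.793 = 1119.584 m²/s².
v = √1119.584 = 33.460 m/s.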